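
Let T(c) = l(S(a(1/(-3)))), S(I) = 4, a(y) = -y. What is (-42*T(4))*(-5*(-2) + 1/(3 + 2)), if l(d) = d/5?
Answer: -8568/25 ≈ -342.72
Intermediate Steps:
l(d) = d/5 (l(d) = d*(⅕) = d/5)
T(c) = ⅘ (T(c) = (⅕)*4 = ⅘)
(-42*T(4))*(-5*(-2) + 1/(3 + 2)) = (-42*⅘)*(-5*(-2) + 1/(3 + 2)) = -168*(10 + 1/5)/5 = -168*(10 + ⅕)/5 = -168/5*51/5 = -8568/25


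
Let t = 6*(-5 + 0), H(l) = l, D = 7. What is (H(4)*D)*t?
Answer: -840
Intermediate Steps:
t = -30 (t = 6*(-5) = -30)
(H(4)*D)*t = (4*7)*(-30) = 28*(-30) = -840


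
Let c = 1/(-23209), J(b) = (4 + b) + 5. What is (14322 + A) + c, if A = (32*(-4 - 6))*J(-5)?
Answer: 302691777/23209 ≈ 13042.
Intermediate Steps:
J(b) = 9 + b
c = -1/23209 ≈ -4.3087e-5
A = -1280 (A = (32*(-4 - 6))*(9 - 5) = (32*(-10))*4 = -320*4 = -1280)
(14322 + A) + c = (14322 - 1280) - 1/23209 = 13042 - 1/23209 = 302691777/23209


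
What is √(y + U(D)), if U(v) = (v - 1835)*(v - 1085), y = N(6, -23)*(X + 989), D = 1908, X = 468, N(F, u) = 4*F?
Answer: √95047 ≈ 308.30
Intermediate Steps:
y = 34968 (y = (4*6)*(468 + 989) = 24*1457 = 34968)
U(v) = (-1835 + v)*(-1085 + v)
√(y + U(D)) = √(34968 + (1990975 + 1908² - 2920*1908)) = √(34968 + (1990975 + 3640464 - 5571360)) = √(34968 + 60079) = √95047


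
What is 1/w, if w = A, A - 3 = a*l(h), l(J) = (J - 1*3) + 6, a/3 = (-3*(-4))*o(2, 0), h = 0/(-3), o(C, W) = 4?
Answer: 1/435 ≈ 0.0022989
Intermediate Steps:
h = 0 (h = 0*(-⅓) = 0)
a = 144 (a = 3*(-3*(-4)*4) = 3*(12*4) = 3*48 = 144)
l(J) = 3 + J (l(J) = (J - 3) + 6 = (-3 + J) + 6 = 3 + J)
A = 435 (A = 3 + 144*(3 + 0) = 3 + 144*3 = 3 + 432 = 435)
w = 435
1/w = 1/435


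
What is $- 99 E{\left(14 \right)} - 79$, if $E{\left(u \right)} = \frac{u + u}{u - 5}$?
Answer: $-387$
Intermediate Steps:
$E{\left(u \right)} = \frac{2 u}{-5 + u}$
$- 99 E{\left(14 \right)} - 79 = - 99 \cdot 2 \cdot 14 \frac{1}{-5 + 14} - 79 = - 99 \cdot 2 \cdot 14 \cdot \frac{1}{9} - 79 = \left(-99\right) \frac{28}{9} - 79 = -308 - 79 = -387$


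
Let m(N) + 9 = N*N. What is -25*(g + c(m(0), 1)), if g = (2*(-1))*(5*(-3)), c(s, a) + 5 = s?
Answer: -400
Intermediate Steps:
m(N) = -9 + N² (m(N) = -9 + N*N = -9 + N²)
c(s, a) = -5 + s
g = 30 (g = -2*(-15) = 30)
-25*(g + c(m(0), 1)) = -25*(30 + (-5 + (-9 + 0²))) = -25*(30 + (-5 + (-9 + 0))) = -25*(30 + (-5 - 9)) = -25*(30 - 14) = -25*16 = -400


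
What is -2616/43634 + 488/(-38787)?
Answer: -61380092/846215979 ≈ -0.072535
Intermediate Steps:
-2616/43634 + 488/(-38787) = -2616*1/43634 + 488*(-1/38787) = -1308/21817 - 488/38787 = -61380092/846215979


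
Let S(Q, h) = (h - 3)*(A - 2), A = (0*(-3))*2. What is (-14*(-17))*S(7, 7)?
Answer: -1904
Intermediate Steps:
A = 0 (A = 0*2 = 0)
S(Q, h) = 6 - 2*h (S(Q, h) = (h - 3)*(0 - 2) = (-3 + h)*(-2) = 6 - 2*h)
(-14*(-17))*S(7, 7) = (-14*(-17))*(6 - 2*7) = 238*(6 - 14) = 238*(-8) = -1904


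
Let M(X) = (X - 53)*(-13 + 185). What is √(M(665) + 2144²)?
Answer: 20*√11755 ≈ 2168.4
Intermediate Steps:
M(X) = -9116 + 172*X (M(X) = (-53 + X)*172 = -9116 + 172*X)
√(M(665) + 2144²) = √((-9116 + 172*665) + 2144²) = √((-9116 + 114380) + 4596736) = √(105264 + 4596736) = √4702000 = 20*√11755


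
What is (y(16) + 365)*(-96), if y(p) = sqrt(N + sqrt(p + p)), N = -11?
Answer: -35040 - 96*I*sqrt(11 - 4*sqrt(2)) ≈ -35040.0 - 221.91*I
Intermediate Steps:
y(p) = sqrt(-11 + sqrt(2)*sqrt(p)) (y(p) = sqrt(-11 + sqrt(p + p)) = sqrt(-11 + sqrt(2*p)) = sqrt(-11 + sqrt(2)*sqrt(p)))
(y(16) + 365)*(-96) = (sqrt(-11 + sqrt(2)*sqrt(16)) + 365)*(-96) = (sqrt(-11 + sqrt(2)*4) + 365)*(-96) = (sqrt(-11 + 4*sqrt(2)) + 365)*(-96) = (365 + sqrt(-11 + 4*sqrt(2)))*(-96) = -35040 - 96*sqrt(-11 + 4*sqrt(2))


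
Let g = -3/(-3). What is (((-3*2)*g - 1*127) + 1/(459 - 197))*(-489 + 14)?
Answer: 16551375/262 ≈ 63173.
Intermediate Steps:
g = 1 (g = -3*(-⅓) = 1)
(((-3*2)*g - 1*127) + 1/(459 - 197))*(-489 + 14) = ((-3*2*1 - 1*127) + 1/(459 - 197))*(-489 + 14) = ((-6*1 - 127) + 1/262)*(-475) = ((-6 - 127) + 1/262)*(-475) = (-133 + 1/262)*(-475) = -34845/262*(-475) = 16551375/262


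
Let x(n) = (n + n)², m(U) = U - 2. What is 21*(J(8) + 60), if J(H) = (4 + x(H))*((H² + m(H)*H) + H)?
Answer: 656460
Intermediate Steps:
m(U) = -2 + U
x(n) = 4*n² (x(n) = (2*n)² = 4*n²)
J(H) = (4 + 4*H²)*(H + H² + H*(-2 + H)) (J(H) = (4 + 4*H²)*((H² + (-2 + H)*H) + H) = (4 + 4*H²)*((H² + H*(-2 + H)) + H) = (4 + 4*H²)*(H + H² + H*(-2 + H)))
21*(J(8) + 60) = 21*(4*8*(-1 - 1*8² + 2*8 + 2*8³) + 60) = 21*(4*8*(-1 - 1*64 + 16 + 2*512) + 60) = 21*(4*8*(-1 - 64 + 16 + 1024) + 60) = 21*(4*8*975 + 60) = 21*(31200 + 60) = 21*31260 = 656460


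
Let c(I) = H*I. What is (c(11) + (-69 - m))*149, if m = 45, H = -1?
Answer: -18625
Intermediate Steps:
c(I) = -I
(c(11) + (-69 - m))*149 = (-1*11 + (-69 - 1*45))*149 = (-11 + (-69 - 45))*149 = (-11 - 114)*149 = -125*149 = -18625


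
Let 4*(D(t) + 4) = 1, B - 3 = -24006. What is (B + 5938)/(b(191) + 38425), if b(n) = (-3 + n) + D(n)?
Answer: -72260/154437 ≈ -0.46789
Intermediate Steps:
B = -24003 (B = 3 - 24006 = -24003)
D(t) = -15/4 (D(t) = -4 + (1/4)*1 = -4 + 1/4 = -15/4)
b(n) = -27/4 + n (b(n) = (-3 + n) - 15/4 = -27/4 + n)
(B + 5938)/(b(191) + 38425) = (-24003 + 5938)/((-27/4 + 191) + 38425) = -18065/(737/4 + 38425) = -18065/154437/4 = -18065*4/154437 = -72260/154437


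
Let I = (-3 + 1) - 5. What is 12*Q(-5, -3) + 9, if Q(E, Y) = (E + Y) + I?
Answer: -171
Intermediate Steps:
I = -7 (I = -2 - 5 = -7)
Q(E, Y) = -7 + E + Y (Q(E, Y) = (E + Y) - 7 = -7 + E + Y)
12*Q(-5, -3) + 9 = 12*(-7 - 5 - 3) + 9 = 12*(-15) + 9 = -180 + 9 = -171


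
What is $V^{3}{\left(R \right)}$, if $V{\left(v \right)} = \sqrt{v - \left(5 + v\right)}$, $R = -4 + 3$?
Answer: $- 5 i \sqrt{5} \approx - 11.18 i$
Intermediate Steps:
$R = -1$
$V{\left(v \right)} = i \sqrt{5}$ ($V{\left(v \right)} = \sqrt{-5} = i \sqrt{5}$)
$V^{3}{\left(R \right)} = \left(i \sqrt{5}\right)^{3} = - 5 i \sqrt{5}$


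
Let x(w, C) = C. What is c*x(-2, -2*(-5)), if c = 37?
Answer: 370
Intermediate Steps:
c*x(-2, -2*(-5)) = 37*(-2*(-5)) = 37*10 = 370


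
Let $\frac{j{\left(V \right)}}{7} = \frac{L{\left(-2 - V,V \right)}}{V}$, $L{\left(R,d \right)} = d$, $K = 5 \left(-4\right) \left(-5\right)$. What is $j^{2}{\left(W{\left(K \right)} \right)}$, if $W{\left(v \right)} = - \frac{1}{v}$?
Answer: $49$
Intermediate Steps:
$K = 100$ ($K = \left(-20\right) \left(-5\right) = 100$)
$j{\left(V \right)} = 7$ ($j{\left(V \right)} = 7 \frac{V}{V} = 7 \cdot 1 = 7$)
$j^{2}{\left(W{\left(K \right)} \right)} = 7^{2} = 49$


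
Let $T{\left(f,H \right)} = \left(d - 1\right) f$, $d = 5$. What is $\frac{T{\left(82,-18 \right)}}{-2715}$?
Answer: $- \frac{328}{2715} \approx -0.12081$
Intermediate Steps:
$T{\left(f,H \right)} = 4 f$ ($T{\left(f,H \right)} = \left(5 - 1\right) f = 4 f$)
$\frac{T{\left(82,-18 \right)}}{-2715} = \frac{4 \cdot 82}{-2715} = 328 \left(- \frac{1}{2715}\right) = - \frac{328}{2715}$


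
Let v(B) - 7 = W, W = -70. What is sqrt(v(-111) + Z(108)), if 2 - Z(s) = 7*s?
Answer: I*sqrt(817) ≈ 28.583*I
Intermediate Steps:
v(B) = -63 (v(B) = 7 - 70 = -63)
Z(s) = 2 - 7*s
sqrt(v(-111) + Z(108)) = sqrt(-63 + (2 - 7*108)) = sqrt(-63 + (2 - 756)) = sqrt(-63 - 754) = sqrt(-817) = I*sqrt(817)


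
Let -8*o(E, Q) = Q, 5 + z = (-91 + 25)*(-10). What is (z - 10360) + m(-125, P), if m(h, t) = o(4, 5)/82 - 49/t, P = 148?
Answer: -235567981/24272 ≈ -9705.3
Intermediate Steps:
z = 655 (z = -5 + (-91 + 25)*(-10) = -5 - 66*(-10) = -5 + 660 = 655)
o(E, Q) = -Q/8
m(h, t) = -5/656 - 49/t (m(h, t) = -1/8*5/82 - 49/t = -5/8*1/82 - 49/t = -5/656 - 49/t)
(z - 10360) + m(-125, P) = (655 - 10360) + (-5/656 - 49/148) = -9705 + (-5/656 - 49*1/148) = -9705 + (-5/656 - 49/148) = -9705 - 8221/24272 = -235567981/24272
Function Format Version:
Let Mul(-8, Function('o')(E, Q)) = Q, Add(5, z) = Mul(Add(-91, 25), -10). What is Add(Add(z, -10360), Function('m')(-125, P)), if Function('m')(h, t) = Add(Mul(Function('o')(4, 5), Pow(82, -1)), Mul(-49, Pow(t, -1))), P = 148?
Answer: Rational(-235567981, 24272) ≈ -9705.3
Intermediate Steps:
z = 655 (z = Add(-5, Mul(Add(-91, 25), -10)) = Add(-5, Mul(-66, -10)) = Add(-5, 660) = 655)
Function('o')(E, Q) = Mul(Rational(-1, 8), Q)
Function('m')(h, t) = Add(Rational(-5, 656), Mul(-49, Pow(t, -1))) (Function('m')(h, t) = Add(Mul(Mul(Rational(-1, 8), 5), Pow(82, -1)), Mul(-49, Pow(t, -1))) = Add(Mul(Rational(-5, 8), Rational(1, 82)), Mul(-49, Pow(t, -1))) = Add(Rational(-5, 656), Mul(-49, Pow(t, -1))))
Add(Add(z, -10360), Function('m')(-125, P)) = Add(Add(655, -10360), Add(Rational(-5, 656), Mul(-49, Pow(148, -1)))) = Add(-9705, Add(Rational(-5, 656), Mul(-49, Rational(1, 148)))) = Add(-9705, Add(Rational(-5, 656), Rational(-49, 148))) = Add(-9705, Rational(-8221, 24272)) = Rational(-235567981, 24272)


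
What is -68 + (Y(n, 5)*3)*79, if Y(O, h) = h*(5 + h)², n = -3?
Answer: 118432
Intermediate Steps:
-68 + (Y(n, 5)*3)*79 = -68 + ((5*(5 + 5)²)*3)*79 = -68 + ((5*10²)*3)*79 = -68 + ((5*100)*3)*79 = -68 + (500*3)*79 = -68 + 1500*79 = -68 + 118500 = 118432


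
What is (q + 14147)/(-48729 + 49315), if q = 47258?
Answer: 61405/586 ≈ 104.79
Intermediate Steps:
(q + 14147)/(-48729 + 49315) = (47258 + 14147)/(-48729 + 49315) = 61405/586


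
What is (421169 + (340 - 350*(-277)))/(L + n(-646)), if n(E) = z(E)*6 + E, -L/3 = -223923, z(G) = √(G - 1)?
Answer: 347949759457/450406104421 - 3110754*I*√647/450406104421 ≈ 0.77252 - 0.00017568*I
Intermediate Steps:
z(G) = √(-1 + G)
L = 671769 (L = -3*(-223923) = 671769)
n(E) = E + 6*√(-1 + E) (n(E) = √(-1 + E)*6 + E = 6*√(-1 + E) + E = E + 6*√(-1 + E))
(421169 + (340 - 350*(-277)))/(L + n(-646)) = (421169 + (340 - 350*(-277)))/(671769 + (-646 + 6*√(-1 - 646))) = (421169 + (340 + 96950))/(671769 + (-646 + 6*√(-647))) = (421169 + 97290)/(671769 + (-646 + 6*(I*√647))) = 518459/(671769 + (-646 + 6*I*√647)) = 518459/(671123 + 6*I*√647)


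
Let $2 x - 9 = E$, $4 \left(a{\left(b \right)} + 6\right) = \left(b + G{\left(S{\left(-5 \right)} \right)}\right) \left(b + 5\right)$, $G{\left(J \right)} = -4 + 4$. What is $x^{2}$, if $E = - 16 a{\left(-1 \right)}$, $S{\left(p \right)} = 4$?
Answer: $\frac{14641}{4} \approx 3660.3$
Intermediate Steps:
$G{\left(J \right)} = 0$
$a{\left(b \right)} = -6 + \frac{b \left(5 + b\right)}{4}$ ($a{\left(b \right)} = -6 + \frac{\left(b + 0\right) \left(b + 5\right)}{4} = -6 + \frac{b \left(5 + b\right)}{4}$)
$E = 112$ ($E = - 16 \left(-6 + \frac{\left(-1\right)^{2}}{4} + \frac{5}{4} \left(-1\right)\right) = - 16 \left(-6 + \frac{1}{4} \cdot 1 - \frac{5}{4}\right) = - 16 \left(-6 + \frac{1}{4} - \frac{5}{4}\right) = \left(-16\right) \left(-7\right) = 112$)
$x = \frac{121}{2}$ ($x = \frac{9}{2} + \frac{1}{2} \cdot 112 = \frac{9}{2} + 56 = \frac{121}{2} \approx 60.5$)
$x^{2} = \left(\frac{121}{2}\right)^{2} = \frac{14641}{4}$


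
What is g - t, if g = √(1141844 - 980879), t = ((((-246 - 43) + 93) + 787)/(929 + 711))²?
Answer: -349281/2689600 + 21*√365 ≈ 401.07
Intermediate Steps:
t = 349281/2689600 (t = (((-289 + 93) + 787)/1640)² = ((-196 + 787)*(1/1640))² = (591*(1/1640))² = (591/1640)² = 349281/2689600 ≈ 0.12986)
g = 21*√365 (g = √160965 = 21*√365 ≈ 401.20)
g - t = 21*√365 - 1*349281/2689600 = 21*√365 - 349281/2689600 = -349281/2689600 + 21*√365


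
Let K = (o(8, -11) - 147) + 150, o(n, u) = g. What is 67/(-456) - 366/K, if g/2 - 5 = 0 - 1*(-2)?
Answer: -168035/7752 ≈ -21.676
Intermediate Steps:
g = 14 (g = 10 + 2*(0 - 1*(-2)) = 10 + 2*(0 + 2) = 10 + 2*2 = 10 + 4 = 14)
o(n, u) = 14
K = 17 (K = (14 - 147) + 150 = -133 + 150 = 17)
67/(-456) - 366/K = 67/(-456) - 366/17 = 67*(-1/456) - 366*1/17 = -67/456 - 366/17 = -168035/7752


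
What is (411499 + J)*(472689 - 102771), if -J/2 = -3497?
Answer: 154808093574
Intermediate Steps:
J = 6994 (J = -2*(-3497) = 6994)
(411499 + J)*(472689 - 102771) = (411499 + 6994)*(472689 - 102771) = 418493*369918 = 154808093574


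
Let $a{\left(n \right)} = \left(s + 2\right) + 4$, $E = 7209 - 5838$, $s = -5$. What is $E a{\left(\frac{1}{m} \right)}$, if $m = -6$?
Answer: $1371$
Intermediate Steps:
$E = 1371$ ($E = 7209 - 5838 = 1371$)
$a{\left(n \right)} = 1$ ($a{\left(n \right)} = \left(-5 + 2\right) + 4 = -3 + 4 = 1$)
$E a{\left(\frac{1}{m} \right)} = 1371 \cdot 1 = 1371$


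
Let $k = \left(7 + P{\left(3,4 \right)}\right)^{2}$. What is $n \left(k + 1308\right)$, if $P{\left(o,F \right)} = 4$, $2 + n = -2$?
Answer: $-5716$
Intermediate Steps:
$n = -4$ ($n = -2 - 2 = -4$)
$k = 121$ ($k = \left(7 + 4\right)^{2} = 11^{2} = 121$)
$n \left(k + 1308\right) = - 4 \left(121 + 1308\right) = \left(-4\right) 1429 = -5716$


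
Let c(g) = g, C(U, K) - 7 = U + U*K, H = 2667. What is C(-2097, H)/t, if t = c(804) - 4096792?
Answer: 5594789/4095988 ≈ 1.3659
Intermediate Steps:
C(U, K) = 7 + U + K*U (C(U, K) = 7 + (U + U*K) = 7 + (U + K*U) = 7 + U + K*U)
t = -4095988 (t = 804 - 4096792 = -4095988)
C(-2097, H)/t = (7 - 2097 + 2667*(-2097))/(-4095988) = (7 - 2097 - 5592699)*(-1/4095988) = -5594789*(-1/4095988) = 5594789/4095988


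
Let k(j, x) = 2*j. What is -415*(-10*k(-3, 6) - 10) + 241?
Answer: -20509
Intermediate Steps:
-415*(-10*k(-3, 6) - 10) + 241 = -415*(-20*(-3) - 10) + 241 = -415*(-10*(-6) - 10) + 241 = -415*(60 - 10) + 241 = -415*50 + 241 = -20750 + 241 = -20509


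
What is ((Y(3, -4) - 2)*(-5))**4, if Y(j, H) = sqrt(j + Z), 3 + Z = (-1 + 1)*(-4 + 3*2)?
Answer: 10000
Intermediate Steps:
Z = -3 (Z = -3 + (-1 + 1)*(-4 + 3*2) = -3 + 0*(-4 + 6) = -3 + 0*2 = -3 + 0 = -3)
Y(j, H) = sqrt(-3 + j) (Y(j, H) = sqrt(j - 3) = sqrt(-3 + j))
((Y(3, -4) - 2)*(-5))**4 = ((sqrt(-3 + 3) - 2)*(-5))**4 = ((sqrt(0) - 2)*(-5))**4 = ((0 - 2)*(-5))**4 = (-2*(-5))**4 = 10**4 = 10000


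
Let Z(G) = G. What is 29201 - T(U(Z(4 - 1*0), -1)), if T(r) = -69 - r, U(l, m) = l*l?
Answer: 29286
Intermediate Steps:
U(l, m) = l²
29201 - T(U(Z(4 - 1*0), -1)) = 29201 - (-69 - (4 - 1*0)²) = 29201 - (-69 - (4 + 0)²) = 29201 - (-69 - 1*4²) = 29201 - (-69 - 1*16) = 29201 - (-69 - 16) = 29201 - 1*(-85) = 29201 + 85 = 29286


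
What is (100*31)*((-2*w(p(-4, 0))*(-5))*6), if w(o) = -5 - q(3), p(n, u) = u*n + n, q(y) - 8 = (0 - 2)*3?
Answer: -1302000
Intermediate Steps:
q(y) = 2 (q(y) = 8 + (0 - 2)*3 = 8 - 2*3 = 8 - 6 = 2)
p(n, u) = n + n*u (p(n, u) = n*u + n = n + n*u)
w(o) = -7 (w(o) = -5 - 1*2 = -5 - 2 = -7)
(100*31)*((-2*w(p(-4, 0))*(-5))*6) = (100*31)*((-2*(-7)*(-5))*6) = 3100*((14*(-5))*6) = 3100*(-70*6) = 3100*(-420) = -1302000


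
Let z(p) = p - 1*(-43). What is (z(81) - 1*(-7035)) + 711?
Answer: 7870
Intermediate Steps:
z(p) = 43 + p (z(p) = p + 43 = 43 + p)
(z(81) - 1*(-7035)) + 711 = ((43 + 81) - 1*(-7035)) + 711 = (124 + 7035) + 711 = 7159 + 711 = 7870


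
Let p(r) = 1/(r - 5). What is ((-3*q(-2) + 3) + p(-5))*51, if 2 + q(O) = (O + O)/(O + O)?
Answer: 3009/10 ≈ 300.90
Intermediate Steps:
p(r) = 1/(-5 + r)
q(O) = -1 (q(O) = -2 + (O + O)/(O + O) = -2 + (2*O)/((2*O)) = -2 + (2*O)*(1/(2*O)) = -2 + 1 = -1)
((-3*q(-2) + 3) + p(-5))*51 = ((-3*(-1) + 3) + 1/(-5 - 5))*51 = ((3 + 3) + 1/(-10))*51 = (6 - ⅒)*51 = (59/10)*51 = 3009/10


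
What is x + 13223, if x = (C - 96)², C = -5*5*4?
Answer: 51639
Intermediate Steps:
C = -100 (C = -25*4 = -100)
x = 38416 (x = (-100 - 96)² = (-196)² = 38416)
x + 13223 = 38416 + 13223 = 51639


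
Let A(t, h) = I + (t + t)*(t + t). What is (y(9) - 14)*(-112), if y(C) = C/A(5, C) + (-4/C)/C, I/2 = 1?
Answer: 2153144/1377 ≈ 1563.6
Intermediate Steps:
I = 2 (I = 2*1 = 2)
A(t, h) = 2 + 4*t² (A(t, h) = 2 + (t + t)*(t + t) = 2 + (2*t)*(2*t) = 2 + 4*t²)
y(C) = -4/C² + C/102 (y(C) = C/(2 + 4*5²) + (-4/C)/C = C/(2 + 4*25) - 4/C² = C/(2 + 100) - 4/C² = C/102 - 4/C² = -4/C² + C/102)
(y(9) - 14)*(-112) = ((-4/9² + (1/102)*9) - 14)*(-112) = ((-4*1/81 + 3/34) - 14)*(-112) = ((-4/81 + 3/34) - 14)*(-112) = (107/2754 - 14)*(-112) = -38449/2754*(-112) = 2153144/1377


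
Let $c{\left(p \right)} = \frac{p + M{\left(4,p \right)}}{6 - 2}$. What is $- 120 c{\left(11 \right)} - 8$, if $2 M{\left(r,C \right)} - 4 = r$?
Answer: $-458$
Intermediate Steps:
$M{\left(r,C \right)} = 2 + \frac{r}{2}$
$c{\left(p \right)} = 1 + \frac{p}{4}$ ($c{\left(p \right)} = \frac{p + \left(2 + \frac{1}{2} \cdot 4\right)}{6 - 2} = \frac{p + \left(2 + 2\right)}{4} = \left(p + 4\right) \frac{1}{4} = \left(4 + p\right) \frac{1}{4} = 1 + \frac{p}{4}$)
$- 120 c{\left(11 \right)} - 8 = - 120 \left(1 + \frac{1}{4} \cdot 11\right) - 8 = - 120 \left(1 + \frac{11}{4}\right) - 8 = \left(-120\right) \frac{15}{4} - 8 = -450 - 8 = -458$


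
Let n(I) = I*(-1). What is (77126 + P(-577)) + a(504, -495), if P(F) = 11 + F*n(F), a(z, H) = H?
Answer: -256287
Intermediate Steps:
n(I) = -I
P(F) = 11 - F**2 (P(F) = 11 + F*(-F) = 11 - F**2)
(77126 + P(-577)) + a(504, -495) = (77126 + (11 - 1*(-577)**2)) - 495 = (77126 + (11 - 1*332929)) - 495 = (77126 + (11 - 332929)) - 495 = (77126 - 332918) - 495 = -255792 - 495 = -256287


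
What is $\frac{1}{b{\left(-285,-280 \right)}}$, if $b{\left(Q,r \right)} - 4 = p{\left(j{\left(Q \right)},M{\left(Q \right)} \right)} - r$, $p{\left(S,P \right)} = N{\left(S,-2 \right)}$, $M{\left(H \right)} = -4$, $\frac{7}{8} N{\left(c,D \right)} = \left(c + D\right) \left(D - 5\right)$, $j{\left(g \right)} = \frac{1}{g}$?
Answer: $\frac{285}{85508} \approx 0.003333$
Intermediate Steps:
$N{\left(c,D \right)} = \frac{8 \left(-5 + D\right) \left(D + c\right)}{7}$ ($N{\left(c,D \right)} = \frac{8 \left(c + D\right) \left(D - 5\right)}{7} = \frac{8 \left(D + c\right) \left(-5 + D\right)}{7} = \frac{8 \left(-5 + D\right) \left(D + c\right)}{7}$)
$p{\left(S,P \right)} = 16 - 8 S$ ($p{\left(S,P \right)} = \left(- \frac{40}{7}\right) \left(-2\right) - \frac{40 S}{7} + \frac{8 \left(-2\right)^{2}}{7} + \frac{8}{7} \left(-2\right) S = \frac{80}{7} - \frac{40 S}{7} + \frac{8}{7} \cdot 4 - \frac{16 S}{7} = \frac{80}{7} - \frac{40 S}{7} + \frac{32}{7} - \frac{16 S}{7} = 16 - 8 S$)
$b{\left(Q,r \right)} = 20 - r - \frac{8}{Q}$ ($b{\left(Q,r \right)} = 4 - \left(-16 + r + \frac{8}{Q}\right) = 20 - r - \frac{8}{Q}$)
$\frac{1}{b{\left(-285,-280 \right)}} = \frac{1}{20 - -280 - \frac{8}{-285}} = \frac{1}{20 + 280 - - \frac{8}{285}} = \frac{1}{20 + 280 + \frac{8}{285}} = \frac{1}{\frac{85508}{285}} = \frac{285}{85508}$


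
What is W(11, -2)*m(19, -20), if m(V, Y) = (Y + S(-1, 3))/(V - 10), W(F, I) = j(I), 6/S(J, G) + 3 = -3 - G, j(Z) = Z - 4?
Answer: 124/9 ≈ 13.778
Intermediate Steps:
j(Z) = -4 + Z
S(J, G) = 6/(-6 - G) (S(J, G) = 6/(-3 + (-3 - G)) = 6/(-6 - G))
W(F, I) = -4 + I
m(V, Y) = (-2/3 + Y)/(-10 + V) (m(V, Y) = (Y - 6/(6 + 3))/(V - 10) = (Y - 6/9)/(-10 + V) = (Y - 6*1/9)/(-10 + V) = (Y - 2/3)/(-10 + V) = (-2/3 + Y)/(-10 + V))
W(11, -2)*m(19, -20) = (-4 - 2)*((-2/3 - 20)/(-10 + 19)) = -6*(-62)/(9*3) = -2*(-62)/(3*3) = -6*(-62/27) = 124/9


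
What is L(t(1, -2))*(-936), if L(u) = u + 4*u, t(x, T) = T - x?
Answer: 14040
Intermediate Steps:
L(u) = 5*u
L(t(1, -2))*(-936) = (5*(-2 - 1*1))*(-936) = (5*(-2 - 1))*(-936) = (5*(-3))*(-936) = -15*(-936) = 14040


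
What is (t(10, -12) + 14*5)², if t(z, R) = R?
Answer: 3364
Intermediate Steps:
(t(10, -12) + 14*5)² = (-12 + 14*5)² = (-12 + 70)² = 58² = 3364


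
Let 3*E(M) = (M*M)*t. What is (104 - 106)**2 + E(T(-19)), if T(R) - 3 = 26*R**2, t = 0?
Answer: 4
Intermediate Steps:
T(R) = 3 + 26*R**2
E(M) = 0 (E(M) = ((M*M)*0)/3 = (M**2*0)/3 = (1/3)*0 = 0)
(104 - 106)**2 + E(T(-19)) = (104 - 106)**2 + 0 = (-2)**2 + 0 = 4 + 0 = 4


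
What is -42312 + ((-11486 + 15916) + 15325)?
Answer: -22557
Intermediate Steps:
-42312 + ((-11486 + 15916) + 15325) = -42312 + (4430 + 15325) = -42312 + 19755 = -22557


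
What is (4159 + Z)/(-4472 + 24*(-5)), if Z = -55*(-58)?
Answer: -7349/4592 ≈ -1.6004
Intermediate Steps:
Z = 3190
(4159 + Z)/(-4472 + 24*(-5)) = (4159 + 3190)/(-4472 + 24*(-5)) = 7349/(-4472 - 120) = 7349/(-4592) = 7349*(-1/4592) = -7349/4592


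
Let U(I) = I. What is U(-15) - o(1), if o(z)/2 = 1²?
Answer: -17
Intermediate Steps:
o(z) = 2 (o(z) = 2*1² = 2*1 = 2)
U(-15) - o(1) = -15 - 1*2 = -15 - 2 = -17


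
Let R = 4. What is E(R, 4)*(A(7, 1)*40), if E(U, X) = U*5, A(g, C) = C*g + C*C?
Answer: 6400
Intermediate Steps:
A(g, C) = C² + C*g (A(g, C) = C*g + C² = C² + C*g)
E(U, X) = 5*U
E(R, 4)*(A(7, 1)*40) = (5*4)*((1*(1 + 7))*40) = 20*((1*8)*40) = 20*(8*40) = 20*320 = 6400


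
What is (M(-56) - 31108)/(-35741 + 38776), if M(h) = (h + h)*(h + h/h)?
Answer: -24948/3035 ≈ -8.2201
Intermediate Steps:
M(h) = 2*h*(1 + h) (M(h) = (2*h)*(h + 1) = (2*h)*(1 + h) = 2*h*(1 + h))
(M(-56) - 31108)/(-35741 + 38776) = (2*(-56)*(1 - 56) - 31108)/(-35741 + 38776) = (2*(-56)*(-55) - 31108)/3035 = (6160 - 31108)*(1/3035) = -24948*1/3035 = -24948/3035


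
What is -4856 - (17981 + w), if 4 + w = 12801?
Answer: -35634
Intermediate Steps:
w = 12797 (w = -4 + 12801 = 12797)
-4856 - (17981 + w) = -4856 - (17981 + 12797) = -4856 - 1*30778 = -4856 - 30778 = -35634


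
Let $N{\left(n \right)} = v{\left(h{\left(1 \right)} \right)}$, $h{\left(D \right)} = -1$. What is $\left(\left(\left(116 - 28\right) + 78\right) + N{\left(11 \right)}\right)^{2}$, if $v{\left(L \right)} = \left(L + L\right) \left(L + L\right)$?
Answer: $28900$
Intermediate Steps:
$v{\left(L \right)} = 4 L^{2}$ ($v{\left(L \right)} = 2 L 2 L = 4 L^{2}$)
$N{\left(n \right)} = 4$ ($N{\left(n \right)} = 4 \left(-1\right)^{2} = 4 \cdot 1 = 4$)
$\left(\left(\left(116 - 28\right) + 78\right) + N{\left(11 \right)}\right)^{2} = \left(\left(\left(116 - 28\right) + 78\right) + 4\right)^{2} = \left(\left(88 + 78\right) + 4\right)^{2} = \left(166 + 4\right)^{2} = 170^{2} = 28900$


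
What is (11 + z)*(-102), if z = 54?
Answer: -6630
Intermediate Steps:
(11 + z)*(-102) = (11 + 54)*(-102) = 65*(-102) = -6630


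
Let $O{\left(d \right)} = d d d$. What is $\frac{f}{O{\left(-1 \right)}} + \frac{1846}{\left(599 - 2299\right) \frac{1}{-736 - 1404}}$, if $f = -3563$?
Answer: $\frac{500377}{85} \approx 5886.8$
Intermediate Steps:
$O{\left(d \right)} = d^{3}$ ($O{\left(d \right)} = d^{2} d = d^{3}$)
$\frac{f}{O{\left(-1 \right)}} + \frac{1846}{\left(599 - 2299\right) \frac{1}{-736 - 1404}} = - \frac{3563}{\left(-1\right)^{3}} + \frac{1846}{\left(599 - 2299\right) \frac{1}{-736 - 1404}} = - \frac{3563}{-1} + \frac{1846}{\left(-1700\right) \frac{1}{-2140}} = \left(-3563\right) \left(-1\right) + \frac{1846}{\left(-1700\right) \left(- \frac{1}{2140}\right)} = 3563 + \frac{1846}{\frac{85}{107}} = 3563 + 1846 \cdot \frac{107}{85} = 3563 + \frac{197522}{85} = \frac{500377}{85}$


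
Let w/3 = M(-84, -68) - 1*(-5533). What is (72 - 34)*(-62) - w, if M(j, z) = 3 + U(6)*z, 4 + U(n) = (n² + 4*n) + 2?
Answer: -7132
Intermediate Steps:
U(n) = -2 + n² + 4*n (U(n) = -4 + ((n² + 4*n) + 2) = -4 + (2 + n² + 4*n) = -2 + n² + 4*n)
M(j, z) = 3 + 58*z (M(j, z) = 3 + (-2 + 6² + 4*6)*z = 3 + (-2 + 36 + 24)*z = 3 + 58*z)
w = 4776 (w = 3*((3 + 58*(-68)) - 1*(-5533)) = 3*((3 - 3944) + 5533) = 3*(-3941 + 5533) = 3*1592 = 4776)
(72 - 34)*(-62) - w = (72 - 34)*(-62) - 1*4776 = 38*(-62) - 4776 = -2356 - 4776 = -7132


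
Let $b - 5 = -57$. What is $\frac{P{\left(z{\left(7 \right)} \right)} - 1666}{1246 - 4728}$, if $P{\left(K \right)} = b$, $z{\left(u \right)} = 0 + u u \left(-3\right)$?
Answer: $\frac{859}{1741} \approx 0.49339$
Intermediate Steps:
$b = -52$ ($b = 5 - 57 = -52$)
$z{\left(u \right)} = - 3 u^{2}$ ($z{\left(u \right)} = 0 + u^{2} \left(-3\right) = 0 - 3 u^{2} = - 3 u^{2}$)
$P{\left(K \right)} = -52$
$\frac{P{\left(z{\left(7 \right)} \right)} - 1666}{1246 - 4728} = \frac{-52 - 1666}{1246 - 4728} = - \frac{1718}{-3482} = \left(-1718\right) \left(- \frac{1}{3482}\right) = \frac{859}{1741}$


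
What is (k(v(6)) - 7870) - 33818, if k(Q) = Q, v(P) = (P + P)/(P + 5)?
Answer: -458556/11 ≈ -41687.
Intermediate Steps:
v(P) = 2*P/(5 + P) (v(P) = (2*P)/(5 + P) = 2*P/(5 + P))
(k(v(6)) - 7870) - 33818 = (2*6/(5 + 6) - 7870) - 33818 = (2*6/11 - 7870) - 33818 = (2*6*(1/11) - 7870) - 33818 = (12/11 - 7870) - 33818 = -86558/11 - 33818 = -458556/11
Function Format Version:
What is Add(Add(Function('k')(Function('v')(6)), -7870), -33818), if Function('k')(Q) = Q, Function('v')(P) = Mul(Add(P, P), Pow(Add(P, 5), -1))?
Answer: Rational(-458556, 11) ≈ -41687.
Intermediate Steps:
Function('v')(P) = Mul(2, P, Pow(Add(5, P), -1)) (Function('v')(P) = Mul(Mul(2, P), Pow(Add(5, P), -1)) = Mul(2, P, Pow(Add(5, P), -1)))
Add(Add(Function('k')(Function('v')(6)), -7870), -33818) = Add(Add(Mul(2, 6, Pow(Add(5, 6), -1)), -7870), -33818) = Add(Add(Mul(2, 6, Pow(11, -1)), -7870), -33818) = Add(Add(Mul(2, 6, Rational(1, 11)), -7870), -33818) = Add(Add(Rational(12, 11), -7870), -33818) = Add(Rational(-86558, 11), -33818) = Rational(-458556, 11)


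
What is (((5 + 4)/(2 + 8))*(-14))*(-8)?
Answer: 504/5 ≈ 100.80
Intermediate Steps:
(((5 + 4)/(2 + 8))*(-14))*(-8) = ((9/10)*(-14))*(-8) = -63/5*(-8) = 504/5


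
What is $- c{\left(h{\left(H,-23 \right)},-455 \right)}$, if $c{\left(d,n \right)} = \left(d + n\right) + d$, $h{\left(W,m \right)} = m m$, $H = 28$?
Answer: $-603$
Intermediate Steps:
$h{\left(W,m \right)} = m^{2}$
$c{\left(d,n \right)} = n + 2 d$
$- c{\left(h{\left(H,-23 \right)},-455 \right)} = - (-455 + 2 \left(-23\right)^{2}) = - (-455 + 2 \cdot 529) = - (-455 + 1058) = \left(-1\right) 603 = -603$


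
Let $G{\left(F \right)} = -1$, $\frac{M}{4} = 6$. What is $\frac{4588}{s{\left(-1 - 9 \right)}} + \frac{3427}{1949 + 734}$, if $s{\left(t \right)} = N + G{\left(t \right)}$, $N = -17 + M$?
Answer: $\frac{6165083}{8049} \approx 765.94$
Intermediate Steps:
$M = 24$ ($M = 4 \cdot 6 = 24$)
$N = 7$ ($N = -17 + 24 = 7$)
$s{\left(t \right)} = 6$ ($s{\left(t \right)} = 7 - 1 = 6$)
$\frac{4588}{s{\left(-1 - 9 \right)}} + \frac{3427}{1949 + 734} = \frac{4588}{6} + \frac{3427}{1949 + 734} = 4588 \cdot \frac{1}{6} + \frac{3427}{2683} = \frac{2294}{3} + 3427 \cdot \frac{1}{2683} = \frac{2294}{3} + \frac{3427}{2683} = \frac{6165083}{8049}$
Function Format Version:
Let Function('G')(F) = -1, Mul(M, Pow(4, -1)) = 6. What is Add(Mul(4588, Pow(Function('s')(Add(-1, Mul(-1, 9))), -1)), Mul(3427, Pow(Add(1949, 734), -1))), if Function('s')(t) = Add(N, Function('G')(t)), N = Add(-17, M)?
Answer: Rational(6165083, 8049) ≈ 765.94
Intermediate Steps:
M = 24 (M = Mul(4, 6) = 24)
N = 7 (N = Add(-17, 24) = 7)
Function('s')(t) = 6 (Function('s')(t) = Add(7, -1) = 6)
Add(Mul(4588, Pow(Function('s')(Add(-1, Mul(-1, 9))), -1)), Mul(3427, Pow(Add(1949, 734), -1))) = Add(Mul(4588, Pow(6, -1)), Mul(3427, Pow(Add(1949, 734), -1))) = Add(Mul(4588, Rational(1, 6)), Mul(3427, Pow(2683, -1))) = Add(Rational(2294, 3), Mul(3427, Rational(1, 2683))) = Add(Rational(2294, 3), Rational(3427, 2683)) = Rational(6165083, 8049)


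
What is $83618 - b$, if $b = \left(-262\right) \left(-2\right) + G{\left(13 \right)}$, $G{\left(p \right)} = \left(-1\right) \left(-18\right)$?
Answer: $83076$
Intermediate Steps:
$G{\left(p \right)} = 18$
$b = 542$ ($b = \left(-262\right) \left(-2\right) + 18 = 524 + 18 = 542$)
$83618 - b = 83618 - 542 = 83076$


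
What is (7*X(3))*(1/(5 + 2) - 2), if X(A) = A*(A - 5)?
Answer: 78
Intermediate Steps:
X(A) = A*(-5 + A)
(7*X(3))*(1/(5 + 2) - 2) = (7*(3*(-5 + 3)))*(1/(5 + 2) - 2) = (7*(3*(-2)))*(1/7 - 2) = (7*(-6))*(⅐ - 2) = -42*(-13/7) = 78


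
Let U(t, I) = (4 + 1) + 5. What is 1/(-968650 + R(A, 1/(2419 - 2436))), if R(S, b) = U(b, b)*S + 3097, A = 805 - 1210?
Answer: -1/969603 ≈ -1.0314e-6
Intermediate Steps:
U(t, I) = 10 (U(t, I) = 5 + 5 = 10)
A = -405
R(S, b) = 3097 + 10*S (R(S, b) = 10*S + 3097 = 3097 + 10*S)
1/(-968650 + R(A, 1/(2419 - 2436))) = 1/(-968650 + (3097 + 10*(-405))) = 1/(-968650 + (3097 - 4050)) = 1/(-968650 - 953) = 1/(-969603) = -1/969603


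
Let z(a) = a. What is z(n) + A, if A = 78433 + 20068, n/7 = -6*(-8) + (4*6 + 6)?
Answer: 99047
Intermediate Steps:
n = 546 (n = 7*(-6*(-8) + (4*6 + 6)) = 7*(48 + (24 + 6)) = 7*(48 + 30) = 7*78 = 546)
A = 98501
z(n) + A = 546 + 98501 = 99047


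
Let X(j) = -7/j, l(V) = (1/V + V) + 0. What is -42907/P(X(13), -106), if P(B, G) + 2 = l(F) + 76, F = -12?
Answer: -514884/743 ≈ -692.98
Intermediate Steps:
l(V) = V + 1/V (l(V) = (1/V + V) + 0 = (V + 1/V) + 0 = V + 1/V)
P(B, G) = 743/12 (P(B, G) = -2 + ((-12 + 1/(-12)) + 76) = -2 + ((-12 - 1/12) + 76) = -2 + (-145/12 + 76) = -2 + 767/12 = 743/12)
-42907/P(X(13), -106) = -42907/743/12 = -42907*12/743 = -514884/743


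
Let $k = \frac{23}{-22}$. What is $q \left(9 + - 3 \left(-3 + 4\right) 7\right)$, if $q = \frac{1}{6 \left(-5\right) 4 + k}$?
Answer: $\frac{264}{2663} \approx 0.099136$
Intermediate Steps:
$k = - \frac{23}{22}$ ($k = 23 \left(- \frac{1}{22}\right) = - \frac{23}{22} \approx -1.0455$)
$q = - \frac{22}{2663}$ ($q = \frac{1}{6 \left(-5\right) 4 - \frac{23}{22}} = \frac{1}{\left(-30\right) 4 - \frac{23}{22}} = \frac{1}{-120 - \frac{23}{22}} = \frac{1}{- \frac{2663}{22}} = - \frac{22}{2663} \approx -0.0082614$)
$q \left(9 + - 3 \left(-3 + 4\right) 7\right) = - \frac{22 \left(9 + - 3 \left(-3 + 4\right) 7\right)}{2663} = - \frac{22 \left(9 + \left(-3\right) 1 \cdot 7\right)}{2663} = - \frac{22 \left(9 - 21\right)}{2663} = \left(- \frac{22}{2663}\right) \left(-12\right) = \frac{264}{2663}$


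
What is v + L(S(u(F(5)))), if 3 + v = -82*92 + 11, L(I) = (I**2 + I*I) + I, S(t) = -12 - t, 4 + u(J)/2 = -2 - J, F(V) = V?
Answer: -7326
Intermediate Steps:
u(J) = -12 - 2*J (u(J) = -8 + 2*(-2 - J) = -8 + (-4 - 2*J) = -12 - 2*J)
L(I) = I + 2*I**2 (L(I) = (I**2 + I**2) + I = 2*I**2 + I = I + 2*I**2)
v = -7536 (v = -3 + (-82*92 + 11) = -3 + (-7544 + 11) = -3 - 7533 = -7536)
v + L(S(u(F(5)))) = -7536 + (-12 - (-12 - 2*5))*(1 + 2*(-12 - (-12 - 2*5))) = -7536 + (-12 - (-12 - 10))*(1 + 2*(-12 - (-12 - 10))) = -7536 + (-12 - 1*(-22))*(1 + 2*(-12 - 1*(-22))) = -7536 + (-12 + 22)*(1 + 2*(-12 + 22)) = -7536 + 10*(1 + 2*10) = -7536 + 10*(1 + 20) = -7536 + 10*21 = -7536 + 210 = -7326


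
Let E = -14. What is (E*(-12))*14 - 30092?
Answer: -27740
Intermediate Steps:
(E*(-12))*14 - 30092 = -14*(-12)*14 - 30092 = 168*14 - 30092 = 2352 - 30092 = -27740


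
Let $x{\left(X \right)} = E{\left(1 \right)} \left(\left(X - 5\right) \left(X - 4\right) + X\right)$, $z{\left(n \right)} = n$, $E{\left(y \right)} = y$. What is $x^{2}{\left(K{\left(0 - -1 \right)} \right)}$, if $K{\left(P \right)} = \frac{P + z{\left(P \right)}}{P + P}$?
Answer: $169$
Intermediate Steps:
$K{\left(P \right)} = 1$ ($K{\left(P \right)} = \frac{P + P}{P + P} = \frac{2 P}{2 P} = 2 P \frac{1}{2 P} = 1$)
$x{\left(X \right)} = X + \left(-5 + X\right) \left(-4 + X\right)$ ($x{\left(X \right)} = 1 \left(\left(X - 5\right) \left(X - 4\right) + X\right) = 1 \left(\left(-5 + X\right) \left(-4 + X\right) + X\right) = 1 \left(X + \left(-5 + X\right) \left(-4 + X\right)\right) = X + \left(-5 + X\right) \left(-4 + X\right)$)
$x^{2}{\left(K{\left(0 - -1 \right)} \right)} = \left(20 + 1^{2} - 8\right)^{2} = \left(20 + 1 - 8\right)^{2} = 13^{2} = 169$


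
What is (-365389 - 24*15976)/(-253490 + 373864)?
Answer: -748813/120374 ≈ -6.2207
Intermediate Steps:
(-365389 - 24*15976)/(-253490 + 373864) = (-365389 - 383424)/120374 = -748813*1/120374 = -748813/120374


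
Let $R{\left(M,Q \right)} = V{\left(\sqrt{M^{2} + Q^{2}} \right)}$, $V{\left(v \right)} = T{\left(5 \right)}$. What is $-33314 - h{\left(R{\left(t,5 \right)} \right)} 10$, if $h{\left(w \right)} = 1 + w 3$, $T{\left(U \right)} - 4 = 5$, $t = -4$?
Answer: $-33594$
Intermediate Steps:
$T{\left(U \right)} = 9$ ($T{\left(U \right)} = 4 + 5 = 9$)
$V{\left(v \right)} = 9$
$R{\left(M,Q \right)} = 9$
$h{\left(w \right)} = 1 + 3 w$
$-33314 - h{\left(R{\left(t,5 \right)} \right)} 10 = -33314 - \left(1 + 3 \cdot 9\right) 10 = -33314 - \left(1 + 27\right) 10 = -33314 - 28 \cdot 10 = -33314 - 280 = -33594$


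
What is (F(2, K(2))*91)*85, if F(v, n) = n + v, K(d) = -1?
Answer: 7735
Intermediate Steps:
(F(2, K(2))*91)*85 = ((-1 + 2)*91)*85 = (1*91)*85 = 91*85 = 7735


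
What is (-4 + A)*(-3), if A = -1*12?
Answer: 48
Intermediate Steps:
A = -12
(-4 + A)*(-3) = (-4 - 12)*(-3) = -16*(-3) = 48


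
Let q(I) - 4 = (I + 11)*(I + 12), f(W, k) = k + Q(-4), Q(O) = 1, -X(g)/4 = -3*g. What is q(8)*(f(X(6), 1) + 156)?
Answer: 60672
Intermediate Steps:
X(g) = 12*g (X(g) = -(-12)*g = 12*g)
f(W, k) = 1 + k (f(W, k) = k + 1 = 1 + k)
q(I) = 4 + (11 + I)*(12 + I) (q(I) = 4 + (I + 11)*(I + 12) = 4 + (11 + I)*(12 + I))
q(8)*(f(X(6), 1) + 156) = (136 + 8**2 + 23*8)*((1 + 1) + 156) = (136 + 64 + 184)*(2 + 156) = 384*158 = 60672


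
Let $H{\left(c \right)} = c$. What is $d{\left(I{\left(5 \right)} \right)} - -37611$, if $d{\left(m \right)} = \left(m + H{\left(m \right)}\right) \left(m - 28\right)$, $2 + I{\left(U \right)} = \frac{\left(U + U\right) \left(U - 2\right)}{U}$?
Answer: $37419$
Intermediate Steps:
$I{\left(U \right)} = -6 + 2 U$ ($I{\left(U \right)} = -2 + \frac{\left(U + U\right) \left(U - 2\right)}{U} = -2 + \frac{2 U \left(-2 + U\right)}{U} = -2 + \left(-4 + 2 U\right) = -6 + 2 U$)
$d{\left(m \right)} = 2 m \left(-28 + m\right)$ ($d{\left(m \right)} = \left(m + m\right) \left(m - 28\right) = 2 m \left(-28 + m\right)$)
$d{\left(I{\left(5 \right)} \right)} - -37611 = 2 \left(-6 + 2 \cdot 5\right) \left(-28 + \left(-6 + 2 \cdot 5\right)\right) - -37611 = 2 \left(-6 + 10\right) \left(-28 + \left(-6 + 10\right)\right) + 37611 = 2 \cdot 4 \left(-28 + 4\right) + 37611 = 2 \cdot 4 \left(-24\right) + 37611 = -192 + 37611 = 37419$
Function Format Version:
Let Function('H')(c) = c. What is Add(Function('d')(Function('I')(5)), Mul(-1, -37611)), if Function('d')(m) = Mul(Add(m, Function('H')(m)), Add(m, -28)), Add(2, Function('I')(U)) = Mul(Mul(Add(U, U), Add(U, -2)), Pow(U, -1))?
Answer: 37419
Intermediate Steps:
Function('I')(U) = Add(-6, Mul(2, U)) (Function('I')(U) = Add(-2, Mul(Mul(Add(U, U), Add(U, -2)), Pow(U, -1))) = Add(-2, Mul(Mul(Mul(2, U), Add(-2, U)), Pow(U, -1))) = Add(-2, Mul(Mul(2, U, Add(-2, U)), Pow(U, -1))) = Add(-2, Add(-4, Mul(2, U))) = Add(-6, Mul(2, U)))
Function('d')(m) = Mul(2, m, Add(-28, m)) (Function('d')(m) = Mul(Add(m, m), Add(m, -28)) = Mul(Mul(2, m), Add(-28, m)) = Mul(2, m, Add(-28, m)))
Add(Function('d')(Function('I')(5)), Mul(-1, -37611)) = Add(Mul(2, Add(-6, Mul(2, 5)), Add(-28, Add(-6, Mul(2, 5)))), Mul(-1, -37611)) = Add(Mul(2, Add(-6, 10), Add(-28, Add(-6, 10))), 37611) = Add(Mul(2, 4, Add(-28, 4)), 37611) = Add(Mul(2, 4, -24), 37611) = Add(-192, 37611) = 37419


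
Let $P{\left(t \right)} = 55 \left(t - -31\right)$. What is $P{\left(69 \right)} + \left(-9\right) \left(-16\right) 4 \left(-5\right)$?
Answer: $2620$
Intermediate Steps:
$P{\left(t \right)} = 1705 + 55 t$ ($P{\left(t \right)} = 55 \left(t + 31\right) = 55 \left(31 + t\right) = 1705 + 55 t$)
$P{\left(69 \right)} + \left(-9\right) \left(-16\right) 4 \left(-5\right) = \left(1705 + 55 \cdot 69\right) + \left(-9\right) \left(-16\right) 4 \left(-5\right) = \left(1705 + 3795\right) + 144 \left(-20\right) = 5500 - 2880 = 2620$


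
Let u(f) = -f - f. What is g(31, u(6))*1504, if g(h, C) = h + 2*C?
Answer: 10528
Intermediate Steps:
u(f) = -2*f
g(31, u(6))*1504 = (31 + 2*(-2*6))*1504 = (31 + 2*(-12))*1504 = (31 - 24)*1504 = 7*1504 = 10528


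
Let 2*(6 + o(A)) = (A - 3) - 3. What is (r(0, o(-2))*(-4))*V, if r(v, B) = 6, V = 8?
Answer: -192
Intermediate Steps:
o(A) = -9 + A/2 (o(A) = -6 + ((A - 3) - 3)/2 = -6 + ((-3 + A) - 3)/2 = -6 + (-6 + A)/2 = -6 + (-3 + A/2) = -9 + A/2)
(r(0, o(-2))*(-4))*V = (6*(-4))*8 = -24*8 = -192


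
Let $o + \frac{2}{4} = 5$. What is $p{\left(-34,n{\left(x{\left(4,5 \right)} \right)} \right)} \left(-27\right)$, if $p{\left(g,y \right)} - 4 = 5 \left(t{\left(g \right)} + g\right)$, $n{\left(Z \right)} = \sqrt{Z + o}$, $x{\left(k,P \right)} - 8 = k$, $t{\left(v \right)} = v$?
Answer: $9072$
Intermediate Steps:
$o = \frac{9}{2}$ ($o = - \frac{1}{2} + 5 = \frac{9}{2} \approx 4.5$)
$x{\left(k,P \right)} = 8 + k$
$n{\left(Z \right)} = \sqrt{\frac{9}{2} + Z}$ ($n{\left(Z \right)} = \sqrt{Z + \frac{9}{2}} = \sqrt{\frac{9}{2} + Z}$)
$p{\left(g,y \right)} = 4 + 10 g$ ($p{\left(g,y \right)} = 4 + 5 \left(g + g\right) = 4 + 5 \cdot 2 g = 4 + 10 g$)
$p{\left(-34,n{\left(x{\left(4,5 \right)} \right)} \right)} \left(-27\right) = \left(4 + 10 \left(-34\right)\right) \left(-27\right) = \left(4 - 340\right) \left(-27\right) = \left(-336\right) \left(-27\right) = 9072$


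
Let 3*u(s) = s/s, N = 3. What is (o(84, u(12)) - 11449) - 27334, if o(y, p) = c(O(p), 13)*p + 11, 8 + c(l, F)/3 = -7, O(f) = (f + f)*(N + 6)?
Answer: -38787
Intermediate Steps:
O(f) = 18*f (O(f) = (f + f)*(3 + 6) = (2*f)*9 = 18*f)
c(l, F) = -45 (c(l, F) = -24 + 3*(-7) = -24 - 21 = -45)
u(s) = ⅓ (u(s) = (s/s)/3 = (⅓)*1 = ⅓)
o(y, p) = 11 - 45*p (o(y, p) = -45*p + 11 = 11 - 45*p)
(o(84, u(12)) - 11449) - 27334 = ((11 - 45*⅓) - 11449) - 27334 = ((11 - 15) - 11449) - 27334 = (-4 - 11449) - 27334 = -11453 - 27334 = -38787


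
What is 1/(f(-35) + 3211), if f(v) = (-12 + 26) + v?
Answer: 1/3190 ≈ 0.00031348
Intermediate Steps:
f(v) = 14 + v
1/(f(-35) + 3211) = 1/((14 - 35) + 3211) = 1/(-21 + 3211) = 1/3190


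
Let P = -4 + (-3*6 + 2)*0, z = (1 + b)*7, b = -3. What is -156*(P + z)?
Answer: 2808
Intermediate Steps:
z = -14 (z = (1 - 3)*7 = -2*7 = -14)
P = -4 (P = -4 + (-18 + 2)*0 = -4 - 16*0 = -4 + 0 = -4)
-156*(P + z) = -156*(-4 - 14) = -156*(-18) = 2808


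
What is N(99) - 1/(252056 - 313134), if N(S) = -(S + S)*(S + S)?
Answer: -2394501911/61078 ≈ -39204.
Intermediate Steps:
N(S) = -4*S² (N(S) = -2*S*2*S = -4*S²)
N(99) - 1/(252056 - 313134) = -4*99² - 1/(252056 - 313134) = -4*9801 - 1/(-61078) = -39204 - 1*(-1/61078) = -39204 + 1/61078 = -2394501911/61078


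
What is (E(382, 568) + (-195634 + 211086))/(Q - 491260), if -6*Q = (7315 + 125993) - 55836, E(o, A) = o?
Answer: -7917/252086 ≈ -0.031406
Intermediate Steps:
Q = -12912 (Q = -((7315 + 125993) - 55836)/6 = -(133308 - 55836)/6 = -1/6*77472 = -12912)
(E(382, 568) + (-195634 + 211086))/(Q - 491260) = (382 + (-195634 + 211086))/(-12912 - 491260) = (382 + 15452)/(-504172) = 15834*(-1/504172) = -7917/252086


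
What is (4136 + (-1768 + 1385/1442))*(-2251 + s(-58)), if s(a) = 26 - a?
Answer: -7402560847/1442 ≈ -5.1335e+6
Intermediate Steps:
(4136 + (-1768 + 1385/1442))*(-2251 + s(-58)) = (4136 + (-1768 + 1385/1442))*(-2251 + (26 - 1*(-58))) = (4136 + (-1768 + 1385*(1/1442)))*(-2251 + (26 + 58)) = (4136 + (-1768 + 1385/1442))*(-2251 + 84) = (4136 - 2548071/1442)*(-2167) = (3416041/1442)*(-2167) = -7402560847/1442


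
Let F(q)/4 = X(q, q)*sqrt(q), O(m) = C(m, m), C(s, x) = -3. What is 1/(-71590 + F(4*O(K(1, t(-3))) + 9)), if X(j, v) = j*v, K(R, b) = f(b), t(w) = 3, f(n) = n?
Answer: -35795/2562565994 - 9*I*sqrt(3)/1281282997 ≈ -1.3968e-5 - 1.2166e-8*I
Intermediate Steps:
K(R, b) = b
O(m) = -3
F(q) = 4*q**(5/2) (F(q) = 4*((q*q)*sqrt(q)) = 4*(q**2*sqrt(q)) = 4*q**(5/2))
1/(-71590 + F(4*O(K(1, t(-3))) + 9)) = 1/(-71590 + 4*(4*(-3) + 9)**(5/2)) = 1/(-71590 + 4*(-12 + 9)**(5/2)) = 1/(-71590 + 4*(-3)**(5/2)) = 1/(-71590 + 4*(9*I*sqrt(3))) = 1/(-71590 + 36*I*sqrt(3))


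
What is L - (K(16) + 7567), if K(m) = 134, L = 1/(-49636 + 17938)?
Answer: -244106299/31698 ≈ -7701.0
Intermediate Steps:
L = -1/31698 (L = 1/(-31698) = -1/31698 ≈ -3.1548e-5)
L - (K(16) + 7567) = -1/31698 - (134 + 7567) = -1/31698 - 1*7701 = -1/31698 - 7701 = -244106299/31698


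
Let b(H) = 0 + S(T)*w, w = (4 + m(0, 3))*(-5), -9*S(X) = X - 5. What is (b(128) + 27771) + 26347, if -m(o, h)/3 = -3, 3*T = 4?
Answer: 1460471/27 ≈ 54092.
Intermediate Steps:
T = 4/3 (T = (⅓)*4 = 4/3 ≈ 1.3333)
S(X) = 5/9 - X/9 (S(X) = -(X - 5)/9 = -(-5 + X)/9 = 5/9 - X/9)
m(o, h) = 9 (m(o, h) = -3*(-3) = 9)
w = -65 (w = (4 + 9)*(-5) = 13*(-5) = -65)
b(H) = -715/27 (b(H) = 0 + (5/9 - ⅑*4/3)*(-65) = 0 + (5/9 - 4/27)*(-65) = 0 + (11/27)*(-65) = 0 - 715/27 = -715/27)
(b(128) + 27771) + 26347 = (-715/27 + 27771) + 26347 = 749102/27 + 26347 = 1460471/27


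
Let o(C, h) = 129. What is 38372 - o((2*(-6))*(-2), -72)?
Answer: 38243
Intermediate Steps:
38372 - o((2*(-6))*(-2), -72) = 38372 - 1*129 = 38372 - 129 = 38243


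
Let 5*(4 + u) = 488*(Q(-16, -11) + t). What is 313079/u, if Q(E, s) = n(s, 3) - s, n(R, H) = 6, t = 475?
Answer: 1565395/240076 ≈ 6.5204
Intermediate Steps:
Q(E, s) = 6 - s
u = 240076/5 (u = -4 + (488*((6 - 1*(-11)) + 475))/5 = -4 + (488*((6 + 11) + 475))/5 = -4 + (488*(17 + 475))/5 = -4 + (488*492)/5 = -4 + (⅕)*240096 = -4 + 240096/5 = 240076/5 ≈ 48015.)
313079/u = 313079/(240076/5) = 313079*(5/240076) = 1565395/240076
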